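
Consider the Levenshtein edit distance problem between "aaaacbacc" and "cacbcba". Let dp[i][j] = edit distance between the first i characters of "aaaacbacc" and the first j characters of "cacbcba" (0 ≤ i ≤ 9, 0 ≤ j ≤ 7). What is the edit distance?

   ''  c  a  c  b  c  b  a
''  0  1  2  3  4  5  6  7
 a  1  1  1  2  3  4  5  6
 a  2  2  1  2  3  4  5  5
 a  3  3  2  2  3  4  5  5
 a  4  4  3  3  3  4  5  5
 c  5  4  4  3  4  3  4  5
 b  6  5  5  4  3  4  3  4
 a  7  6  5  5  4  4  4  3
 c  8  7  6  5  5  4  5  4
 c  9  8  7  6  6  5  5  5

5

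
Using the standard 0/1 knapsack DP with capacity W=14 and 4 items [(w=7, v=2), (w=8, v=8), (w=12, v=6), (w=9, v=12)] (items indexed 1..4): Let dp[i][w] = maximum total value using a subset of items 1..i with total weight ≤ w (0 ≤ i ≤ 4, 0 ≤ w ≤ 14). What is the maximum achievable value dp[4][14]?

12

i\w   0   1   2   3   4   5   6   7   8   9  10  11  12  13  14
  0   0   0   0   0   0   0   0   0   0   0   0   0   0   0   0
  1   0   0   0   0   0   0   0   2   2   2   2   2   2   2   2
  2   0   0   0   0   0   0   0   2   8   8   8   8   8   8   8
  3   0   0   0   0   0   0   0   2   8   8   8   8   8   8   8
  4   0   0   0   0   0   0   0   2   8  12  12  12  12  12  12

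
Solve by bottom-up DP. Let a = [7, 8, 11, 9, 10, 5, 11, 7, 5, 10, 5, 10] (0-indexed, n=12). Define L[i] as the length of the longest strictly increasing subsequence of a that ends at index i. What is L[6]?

5

   i    0    1    2    3    4    5    6    7    8    9   10   11
a[i]    7    8   11    9   10    5   11    7    5   10    5   10
L[i]    1    2    3    3    4    1    5    2    1    4    1    4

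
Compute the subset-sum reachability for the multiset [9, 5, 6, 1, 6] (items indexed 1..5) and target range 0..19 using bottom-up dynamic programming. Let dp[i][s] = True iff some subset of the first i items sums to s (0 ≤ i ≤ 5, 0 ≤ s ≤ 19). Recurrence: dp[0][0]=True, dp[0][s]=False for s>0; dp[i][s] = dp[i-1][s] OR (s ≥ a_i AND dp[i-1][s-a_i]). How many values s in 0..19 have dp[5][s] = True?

15

i\s   0   1   2   3   4   5   6   7   8   9  10  11  12  13  14  15  16  17  18  19
  0   T   F   F   F   F   F   F   F   F   F   F   F   F   F   F   F   F   F   F   F
  1   T   F   F   F   F   F   F   F   F   T   F   F   F   F   F   F   F   F   F   F
  2   T   F   F   F   F   T   F   F   F   T   F   F   F   F   T   F   F   F   F   F
  3   T   F   F   F   F   T   T   F   F   T   F   T   F   F   T   T   F   F   F   F
  4   T   T   F   F   F   T   T   T   F   T   T   T   T   F   T   T   T   F   F   F
  5   T   T   F   F   F   T   T   T   F   T   T   T   T   T   T   T   T   T   T   F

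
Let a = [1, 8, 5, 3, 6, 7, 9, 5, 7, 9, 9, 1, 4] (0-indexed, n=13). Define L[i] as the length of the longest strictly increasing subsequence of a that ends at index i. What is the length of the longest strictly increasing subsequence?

   i    0    1    2    3    4    5    6    7    8    9   10   11   12
a[i]    1    8    5    3    6    7    9    5    7    9    9    1    4
L[i]    1    2    2    2    3    4    5    3    4    5    5    1    3

5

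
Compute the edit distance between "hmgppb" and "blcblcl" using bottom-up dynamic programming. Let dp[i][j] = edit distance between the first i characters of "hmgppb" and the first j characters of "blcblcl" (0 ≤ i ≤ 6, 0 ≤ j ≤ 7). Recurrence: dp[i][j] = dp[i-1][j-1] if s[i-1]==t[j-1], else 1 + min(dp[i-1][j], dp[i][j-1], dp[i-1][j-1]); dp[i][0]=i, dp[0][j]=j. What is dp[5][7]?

7

   ''  b  l  c  b  l  c  l
''  0  1  2  3  4  5  6  7
 h  1  1  2  3  4  5  6  7
 m  2  2  2  3  4  5  6  7
 g  3  3  3  3  4  5  6  7
 p  4  4  4  4  4  5  6  7
 p  5  5  5  5  5  5  6  7
 b  6  5  6  6  5  6  6  7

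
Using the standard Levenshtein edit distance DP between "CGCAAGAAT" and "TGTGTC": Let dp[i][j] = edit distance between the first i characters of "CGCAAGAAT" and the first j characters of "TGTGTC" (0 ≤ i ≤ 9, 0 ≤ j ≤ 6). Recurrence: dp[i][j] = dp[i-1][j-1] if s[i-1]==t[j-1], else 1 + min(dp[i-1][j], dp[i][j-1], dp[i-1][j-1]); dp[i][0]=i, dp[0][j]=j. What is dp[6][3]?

   ''  T  G  T  G  T  C
''  0  1  2  3  4  5  6
 C  1  1  2  3  4  5  5
 G  2  2  1  2  3  4  5
 C  3  3  2  2  3  4  4
 A  4  4  3  3  3  4  5
 A  5  5  4  4  4  4  5
 G  6  6  5  5  4  5  5
 A  7  7  6  6  5  5  6
 A  8  8  7  7  6  6  6
 T  9  8  8  7  7  6  7

5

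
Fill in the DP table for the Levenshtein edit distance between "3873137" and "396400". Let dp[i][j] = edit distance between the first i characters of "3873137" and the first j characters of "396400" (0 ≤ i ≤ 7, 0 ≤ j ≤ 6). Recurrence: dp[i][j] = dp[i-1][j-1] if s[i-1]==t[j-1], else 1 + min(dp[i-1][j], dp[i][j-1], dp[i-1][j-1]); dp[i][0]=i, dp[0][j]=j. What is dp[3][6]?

5

   ''  3  9  6  4  0  0
''  0  1  2  3  4  5  6
 3  1  0  1  2  3  4  5
 8  2  1  1  2  3  4  5
 7  3  2  2  2  3  4  5
 3  4  3  3  3  3  4  5
 1  5  4  4  4  4  4  5
 3  6  5  5  5  5  5  5
 7  7  6  6  6  6  6  6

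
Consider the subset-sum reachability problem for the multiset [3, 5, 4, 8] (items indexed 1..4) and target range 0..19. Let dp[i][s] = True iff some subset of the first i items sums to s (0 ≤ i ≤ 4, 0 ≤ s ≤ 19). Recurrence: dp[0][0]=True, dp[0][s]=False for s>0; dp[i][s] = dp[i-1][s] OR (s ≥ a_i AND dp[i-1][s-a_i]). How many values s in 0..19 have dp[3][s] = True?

i\s   0   1   2   3   4   5   6   7   8   9  10  11  12  13  14  15  16  17  18  19
  0   T   F   F   F   F   F   F   F   F   F   F   F   F   F   F   F   F   F   F   F
  1   T   F   F   T   F   F   F   F   F   F   F   F   F   F   F   F   F   F   F   F
  2   T   F   F   T   F   T   F   F   T   F   F   F   F   F   F   F   F   F   F   F
  3   T   F   F   T   T   T   F   T   T   T   F   F   T   F   F   F   F   F   F   F
  4   T   F   F   T   T   T   F   T   T   T   F   T   T   T   F   T   T   T   F   F

8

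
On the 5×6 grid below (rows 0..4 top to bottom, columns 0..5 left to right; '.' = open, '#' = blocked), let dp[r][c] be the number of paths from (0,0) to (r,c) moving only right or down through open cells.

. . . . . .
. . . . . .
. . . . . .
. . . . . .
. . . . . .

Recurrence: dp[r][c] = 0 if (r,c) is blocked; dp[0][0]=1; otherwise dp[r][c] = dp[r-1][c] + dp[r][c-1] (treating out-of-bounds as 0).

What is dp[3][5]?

56

r\c   0   1   2   3   4   5
  0   1   1   1   1   1   1
  1   1   2   3   4   5   6
  2   1   3   6  10  15  21
  3   1   4  10  20  35  56
  4   1   5  15  35  70 126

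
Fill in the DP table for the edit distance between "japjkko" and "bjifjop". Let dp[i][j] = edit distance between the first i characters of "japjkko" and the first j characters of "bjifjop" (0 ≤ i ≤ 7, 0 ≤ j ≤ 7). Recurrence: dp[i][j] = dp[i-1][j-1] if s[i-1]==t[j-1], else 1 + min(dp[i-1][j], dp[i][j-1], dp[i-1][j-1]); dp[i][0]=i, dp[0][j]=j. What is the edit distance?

6

   ''  b  j  i  f  j  o  p
''  0  1  2  3  4  5  6  7
 j  1  1  1  2  3  4  5  6
 a  2  2  2  2  3  4  5  6
 p  3  3  3  3  3  4  5  5
 j  4  4  3  4  4  3  4  5
 k  5  5  4  4  5  4  4  5
 k  6  6  5  5  5  5  5  5
 o  7  7  6  6  6  6  5  6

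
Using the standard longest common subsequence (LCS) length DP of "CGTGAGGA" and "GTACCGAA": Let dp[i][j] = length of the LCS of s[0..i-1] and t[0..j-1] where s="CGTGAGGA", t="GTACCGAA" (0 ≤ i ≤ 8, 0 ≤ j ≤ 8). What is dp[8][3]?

3

   ''  G  T  A  C  C  G  A  A
''  0  0  0  0  0  0  0  0  0
 C  0  0  0  0  1  1  1  1  1
 G  0  1  1  1  1  1  2  2  2
 T  0  1  2  2  2  2  2  2  2
 G  0  1  2  2  2  2  3  3  3
 A  0  1  2  3  3  3  3  4  4
 G  0  1  2  3  3  3  4  4  4
 G  0  1  2  3  3  3  4  4  4
 A  0  1  2  3  3  3  4  5  5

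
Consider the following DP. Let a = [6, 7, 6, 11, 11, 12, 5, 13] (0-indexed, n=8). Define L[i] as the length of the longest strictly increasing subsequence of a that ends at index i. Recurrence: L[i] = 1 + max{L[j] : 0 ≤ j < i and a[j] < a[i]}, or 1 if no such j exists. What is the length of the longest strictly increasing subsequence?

5

   i    0    1    2    3    4    5    6    7
a[i]    6    7    6   11   11   12    5   13
L[i]    1    2    1    3    3    4    1    5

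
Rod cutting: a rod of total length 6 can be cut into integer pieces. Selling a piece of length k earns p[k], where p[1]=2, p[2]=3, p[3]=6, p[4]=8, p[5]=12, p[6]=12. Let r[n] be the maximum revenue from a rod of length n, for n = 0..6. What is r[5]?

12

   n    0    1    2    3    4    5    6
r[n]    0    2    4    6    8   12   14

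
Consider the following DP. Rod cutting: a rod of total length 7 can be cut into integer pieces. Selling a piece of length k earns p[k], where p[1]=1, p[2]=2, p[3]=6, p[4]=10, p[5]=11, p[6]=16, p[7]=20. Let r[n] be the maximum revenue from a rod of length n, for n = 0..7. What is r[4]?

   n    0    1    2    3    4    5    6    7
r[n]    0    1    2    6   10   11   16   20

10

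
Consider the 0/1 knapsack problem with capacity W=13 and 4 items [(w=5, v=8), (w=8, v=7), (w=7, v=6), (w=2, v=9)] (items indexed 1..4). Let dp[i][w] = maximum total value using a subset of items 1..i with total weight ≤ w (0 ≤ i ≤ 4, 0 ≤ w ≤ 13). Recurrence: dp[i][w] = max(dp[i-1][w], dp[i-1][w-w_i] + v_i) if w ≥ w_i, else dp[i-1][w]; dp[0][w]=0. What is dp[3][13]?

15

i\w   0   1   2   3   4   5   6   7   8   9  10  11  12  13
  0   0   0   0   0   0   0   0   0   0   0   0   0   0   0
  1   0   0   0   0   0   8   8   8   8   8   8   8   8   8
  2   0   0   0   0   0   8   8   8   8   8   8   8   8  15
  3   0   0   0   0   0   8   8   8   8   8   8   8  14  15
  4   0   0   9   9   9   9   9  17  17  17  17  17  17  17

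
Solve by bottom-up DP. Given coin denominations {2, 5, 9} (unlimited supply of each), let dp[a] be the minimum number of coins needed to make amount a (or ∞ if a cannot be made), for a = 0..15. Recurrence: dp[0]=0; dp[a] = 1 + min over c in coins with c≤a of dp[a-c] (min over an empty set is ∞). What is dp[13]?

3

 a  0  1  2  3  4  5  6  7  8  9 10 11 12 13 14 15
dp  0  -  1  -  2  1  3  2  4  1  2  2  3  3  2  3
(- denotes ∞ / unreachable)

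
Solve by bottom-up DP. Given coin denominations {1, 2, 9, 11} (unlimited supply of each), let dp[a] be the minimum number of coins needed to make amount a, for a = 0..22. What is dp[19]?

 a  0  1  2  3  4  5  6  7  8  9 10 11 12 13 14 15 16 17 18 19 20 21 22
dp  0  1  1  2  2  3  3  4  4  1  2  1  2  2  3  3  4  4  2  3  2  3  2

3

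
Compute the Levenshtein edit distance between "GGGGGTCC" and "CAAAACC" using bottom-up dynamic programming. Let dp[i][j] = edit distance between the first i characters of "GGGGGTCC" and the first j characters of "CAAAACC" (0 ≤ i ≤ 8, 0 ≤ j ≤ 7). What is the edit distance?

6

   ''  C  A  A  A  A  C  C
''  0  1  2  3  4  5  6  7
 G  1  1  2  3  4  5  6  7
 G  2  2  2  3  4  5  6  7
 G  3  3  3  3  4  5  6  7
 G  4  4  4  4  4  5  6  7
 G  5  5  5  5  5  5  6  7
 T  6  6  6  6  6  6  6  7
 C  7  6  7  7  7  7  6  6
 C  8  7  7  8  8  8  7  6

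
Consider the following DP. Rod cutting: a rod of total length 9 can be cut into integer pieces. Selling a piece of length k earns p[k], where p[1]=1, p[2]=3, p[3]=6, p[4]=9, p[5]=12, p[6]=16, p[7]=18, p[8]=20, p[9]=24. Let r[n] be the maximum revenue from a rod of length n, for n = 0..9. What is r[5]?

12

   n    0    1    2    3    4    5    6    7    8    9
r[n]    0    1    3    6    9   12   16   18   20   24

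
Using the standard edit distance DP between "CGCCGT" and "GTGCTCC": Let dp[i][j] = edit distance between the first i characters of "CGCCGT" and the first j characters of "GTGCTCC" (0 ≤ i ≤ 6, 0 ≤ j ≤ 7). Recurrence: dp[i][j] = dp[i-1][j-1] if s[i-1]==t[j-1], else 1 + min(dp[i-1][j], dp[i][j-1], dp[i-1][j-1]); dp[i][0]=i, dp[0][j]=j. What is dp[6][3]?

4

   ''  G  T  G  C  T  C  C
''  0  1  2  3  4  5  6  7
 C  1  1  2  3  3  4  5  6
 G  2  1  2  2  3  4  5  6
 C  3  2  2  3  2  3  4  5
 C  4  3  3  3  3  3  3  4
 G  5  4  4  3  4  4  4  4
 T  6  5  4  4  4  4  5  5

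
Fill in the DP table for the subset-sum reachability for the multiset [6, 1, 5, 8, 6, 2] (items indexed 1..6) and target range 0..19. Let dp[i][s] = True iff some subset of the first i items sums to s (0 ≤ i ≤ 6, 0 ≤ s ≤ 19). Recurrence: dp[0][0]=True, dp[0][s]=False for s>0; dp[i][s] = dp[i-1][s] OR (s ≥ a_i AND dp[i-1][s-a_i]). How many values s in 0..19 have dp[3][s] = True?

7

i\s   0   1   2   3   4   5   6   7   8   9  10  11  12  13  14  15  16  17  18  19
  0   T   F   F   F   F   F   F   F   F   F   F   F   F   F   F   F   F   F   F   F
  1   T   F   F   F   F   F   T   F   F   F   F   F   F   F   F   F   F   F   F   F
  2   T   T   F   F   F   F   T   T   F   F   F   F   F   F   F   F   F   F   F   F
  3   T   T   F   F   F   T   T   T   F   F   F   T   T   F   F   F   F   F   F   F
  4   T   T   F   F   F   T   T   T   T   T   F   T   T   T   T   T   F   F   F   T
  5   T   T   F   F   F   T   T   T   T   T   F   T   T   T   T   T   F   T   T   T
  6   T   T   T   T   F   T   T   T   T   T   T   T   T   T   T   T   T   T   T   T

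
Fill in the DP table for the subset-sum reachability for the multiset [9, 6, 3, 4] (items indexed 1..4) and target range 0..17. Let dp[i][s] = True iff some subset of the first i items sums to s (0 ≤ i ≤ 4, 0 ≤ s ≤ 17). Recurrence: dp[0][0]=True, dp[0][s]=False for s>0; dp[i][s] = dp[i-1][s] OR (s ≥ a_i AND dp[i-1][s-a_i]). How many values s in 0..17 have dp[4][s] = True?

i\s   0   1   2   3   4   5   6   7   8   9  10  11  12  13  14  15  16  17
  0   T   F   F   F   F   F   F   F   F   F   F   F   F   F   F   F   F   F
  1   T   F   F   F   F   F   F   F   F   T   F   F   F   F   F   F   F   F
  2   T   F   F   F   F   F   T   F   F   T   F   F   F   F   F   T   F   F
  3   T   F   F   T   F   F   T   F   F   T   F   F   T   F   F   T   F   F
  4   T   F   F   T   T   F   T   T   F   T   T   F   T   T   F   T   T   F

11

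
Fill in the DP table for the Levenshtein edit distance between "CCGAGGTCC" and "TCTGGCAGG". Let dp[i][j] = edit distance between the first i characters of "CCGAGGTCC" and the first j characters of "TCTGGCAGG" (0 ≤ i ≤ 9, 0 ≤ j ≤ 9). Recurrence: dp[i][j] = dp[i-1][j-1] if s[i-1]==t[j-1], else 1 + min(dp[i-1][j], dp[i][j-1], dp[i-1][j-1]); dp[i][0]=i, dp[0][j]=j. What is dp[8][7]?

5

   ''  T  C  T  G  G  C  A  G  G
''  0  1  2  3  4  5  6  7  8  9
 C  1  1  1  2  3  4  5  6  7  8
 C  2  2  1  2  3  4  4  5  6  7
 G  3  3  2  2  2  3  4  5  5  6
 A  4  4  3  3  3  3  4  4  5  6
 G  5  5  4  4  3  3  4  5  4  5
 G  6  6  5  5  4  3  4  5  5  4
 T  7  6  6  5  5  4  4  5  6  5
 C  8  7  6  6  6  5  4  5  6  6
 C  9  8  7  7  7  6  5  5  6  7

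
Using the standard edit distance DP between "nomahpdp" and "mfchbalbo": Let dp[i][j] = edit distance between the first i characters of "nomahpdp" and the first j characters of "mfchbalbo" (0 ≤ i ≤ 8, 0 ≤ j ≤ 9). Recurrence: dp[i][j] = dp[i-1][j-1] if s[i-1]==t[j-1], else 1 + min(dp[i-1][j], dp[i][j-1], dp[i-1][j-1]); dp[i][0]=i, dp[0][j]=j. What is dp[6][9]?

8

   ''  m  f  c  h  b  a  l  b  o
''  0  1  2  3  4  5  6  7  8  9
 n  1  1  2  3  4  5  6  7  8  9
 o  2  2  2  3  4  5  6  7  8  8
 m  3  2  3  3  4  5  6  7  8  9
 a  4  3  3  4  4  5  5  6  7  8
 h  5  4  4  4  4  5  6  6  7  8
 p  6  5  5  5  5  5  6  7  7  8
 d  7  6  6  6  6  6  6  7  8  8
 p  8  7  7  7  7  7  7  7  8  9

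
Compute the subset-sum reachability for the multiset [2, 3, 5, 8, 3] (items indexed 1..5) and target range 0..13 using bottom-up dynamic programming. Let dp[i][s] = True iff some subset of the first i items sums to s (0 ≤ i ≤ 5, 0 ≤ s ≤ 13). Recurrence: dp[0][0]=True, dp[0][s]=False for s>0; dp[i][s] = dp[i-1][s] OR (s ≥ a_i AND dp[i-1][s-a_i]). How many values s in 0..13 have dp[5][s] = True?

10

i\s   0   1   2   3   4   5   6   7   8   9  10  11  12  13
  0   T   F   F   F   F   F   F   F   F   F   F   F   F   F
  1   T   F   T   F   F   F   F   F   F   F   F   F   F   F
  2   T   F   T   T   F   T   F   F   F   F   F   F   F   F
  3   T   F   T   T   F   T   F   T   T   F   T   F   F   F
  4   T   F   T   T   F   T   F   T   T   F   T   T   F   T
  5   T   F   T   T   F   T   T   T   T   F   T   T   F   T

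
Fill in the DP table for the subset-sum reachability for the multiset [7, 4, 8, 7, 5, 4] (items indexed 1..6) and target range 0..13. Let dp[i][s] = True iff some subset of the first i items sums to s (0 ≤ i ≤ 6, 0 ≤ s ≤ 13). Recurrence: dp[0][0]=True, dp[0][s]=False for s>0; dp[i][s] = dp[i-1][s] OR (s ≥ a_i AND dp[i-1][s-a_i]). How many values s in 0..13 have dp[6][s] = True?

i\s   0   1   2   3   4   5   6   7   8   9  10  11  12  13
  0   T   F   F   F   F   F   F   F   F   F   F   F   F   F
  1   T   F   F   F   F   F   F   T   F   F   F   F   F   F
  2   T   F   F   F   T   F   F   T   F   F   F   T   F   F
  3   T   F   F   F   T   F   F   T   T   F   F   T   T   F
  4   T   F   F   F   T   F   F   T   T   F   F   T   T   F
  5   T   F   F   F   T   T   F   T   T   T   F   T   T   T
  6   T   F   F   F   T   T   F   T   T   T   F   T   T   T

9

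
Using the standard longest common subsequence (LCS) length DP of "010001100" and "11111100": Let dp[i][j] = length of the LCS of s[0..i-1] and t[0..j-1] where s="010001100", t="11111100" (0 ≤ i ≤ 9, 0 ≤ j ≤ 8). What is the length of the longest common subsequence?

   ''  1  1  1  1  1  1  0  0
''  0  0  0  0  0  0  0  0  0
 0  0  0  0  0  0  0  0  1  1
 1  0  1  1  1  1  1  1  1  1
 0  0  1  1  1  1  1  1  2  2
 0  0  1  1  1  1  1  1  2  3
 0  0  1  1  1  1  1  1  2  3
 1  0  1  2  2  2  2  2  2  3
 1  0  1  2  3  3  3  3  3  3
 0  0  1  2  3  3  3  3  4  4
 0  0  1  2  3  3  3  3  4  5

5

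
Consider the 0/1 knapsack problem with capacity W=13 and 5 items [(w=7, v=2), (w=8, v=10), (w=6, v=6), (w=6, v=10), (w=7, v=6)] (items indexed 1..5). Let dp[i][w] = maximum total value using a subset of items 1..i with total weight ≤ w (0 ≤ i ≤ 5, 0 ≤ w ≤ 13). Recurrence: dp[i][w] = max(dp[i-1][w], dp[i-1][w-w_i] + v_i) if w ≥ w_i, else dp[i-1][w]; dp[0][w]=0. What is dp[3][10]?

i\w   0   1   2   3   4   5   6   7   8   9  10  11  12  13
  0   0   0   0   0   0   0   0   0   0   0   0   0   0   0
  1   0   0   0   0   0   0   0   2   2   2   2   2   2   2
  2   0   0   0   0   0   0   0   2  10  10  10  10  10  10
  3   0   0   0   0   0   0   6   6  10  10  10  10  10  10
  4   0   0   0   0   0   0  10  10  10  10  10  10  16  16
  5   0   0   0   0   0   0  10  10  10  10  10  10  16  16

10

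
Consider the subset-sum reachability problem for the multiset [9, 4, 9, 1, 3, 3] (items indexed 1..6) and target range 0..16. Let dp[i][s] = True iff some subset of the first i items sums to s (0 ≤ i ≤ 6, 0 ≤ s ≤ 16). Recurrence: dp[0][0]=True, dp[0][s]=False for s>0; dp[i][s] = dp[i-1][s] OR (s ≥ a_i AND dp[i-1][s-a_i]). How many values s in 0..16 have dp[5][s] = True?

i\s   0   1   2   3   4   5   6   7   8   9  10  11  12  13  14  15  16
  0   T   F   F   F   F   F   F   F   F   F   F   F   F   F   F   F   F
  1   T   F   F   F   F   F   F   F   F   T   F   F   F   F   F   F   F
  2   T   F   F   F   T   F   F   F   F   T   F   F   F   T   F   F   F
  3   T   F   F   F   T   F   F   F   F   T   F   F   F   T   F   F   F
  4   T   T   F   F   T   T   F   F   F   T   T   F   F   T   T   F   F
  5   T   T   F   T   T   T   F   T   T   T   T   F   T   T   T   F   T
  6   T   T   F   T   T   T   T   T   T   T   T   T   T   T   T   T   T

13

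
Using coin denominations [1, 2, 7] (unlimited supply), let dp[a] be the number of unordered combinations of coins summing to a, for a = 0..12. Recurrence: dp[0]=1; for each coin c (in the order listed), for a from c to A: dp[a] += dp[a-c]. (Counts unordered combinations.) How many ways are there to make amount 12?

after  coin     0     1     2     3     4     5     6     7     8     9    10    11    12
          1     1     1     1     1     1     1     1     1     1     1     1     1     1
          2     1     1     2     2     3     3     4     4     5     5     6     6     7
          7     1     1     2     2     3     3     4     5     6     7     8     9    10

10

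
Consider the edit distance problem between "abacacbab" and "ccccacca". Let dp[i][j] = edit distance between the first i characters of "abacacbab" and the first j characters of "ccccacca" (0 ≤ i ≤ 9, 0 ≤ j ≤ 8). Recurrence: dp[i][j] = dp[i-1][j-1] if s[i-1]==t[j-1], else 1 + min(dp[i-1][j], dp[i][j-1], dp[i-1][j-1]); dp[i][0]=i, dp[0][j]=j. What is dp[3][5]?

4

   ''  c  c  c  c  a  c  c  a
''  0  1  2  3  4  5  6  7  8
 a  1  1  2  3  4  4  5  6  7
 b  2  2  2  3  4  5  5  6  7
 a  3  3  3  3  4  4  5  6  6
 c  4  3  3  3  3  4  4  5  6
 a  5  4  4  4  4  3  4  5  5
 c  6  5  4  4  4  4  3  4  5
 b  7  6  5  5  5  5  4  4  5
 a  8  7  6  6  6  5  5  5  4
 b  9  8  7  7  7  6  6  6  5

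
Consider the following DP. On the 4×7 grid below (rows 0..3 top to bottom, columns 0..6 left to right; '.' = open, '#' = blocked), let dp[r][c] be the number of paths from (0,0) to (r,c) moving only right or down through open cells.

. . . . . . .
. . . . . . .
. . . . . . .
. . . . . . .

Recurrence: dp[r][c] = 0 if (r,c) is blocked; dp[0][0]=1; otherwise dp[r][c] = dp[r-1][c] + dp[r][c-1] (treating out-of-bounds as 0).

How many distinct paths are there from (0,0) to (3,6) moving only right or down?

r\c   0   1   2   3   4   5   6
  0   1   1   1   1   1   1   1
  1   1   2   3   4   5   6   7
  2   1   3   6  10  15  21  28
  3   1   4  10  20  35  56  84

84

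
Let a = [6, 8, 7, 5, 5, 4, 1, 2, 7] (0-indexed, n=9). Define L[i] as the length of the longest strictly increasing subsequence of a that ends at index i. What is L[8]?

   i    0    1    2    3    4    5    6    7    8
a[i]    6    8    7    5    5    4    1    2    7
L[i]    1    2    2    1    1    1    1    2    3

3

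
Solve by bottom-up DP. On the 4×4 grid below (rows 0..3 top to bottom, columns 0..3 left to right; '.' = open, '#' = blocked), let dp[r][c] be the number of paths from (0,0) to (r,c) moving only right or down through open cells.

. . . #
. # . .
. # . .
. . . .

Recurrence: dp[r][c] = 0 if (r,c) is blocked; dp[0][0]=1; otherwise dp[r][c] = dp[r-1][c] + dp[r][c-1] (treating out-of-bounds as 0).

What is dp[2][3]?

2

r\c   0   1   2   3
  0   1   1   1   0
  1   1   0   1   1
  2   1   0   1   2
  3   1   1   2   4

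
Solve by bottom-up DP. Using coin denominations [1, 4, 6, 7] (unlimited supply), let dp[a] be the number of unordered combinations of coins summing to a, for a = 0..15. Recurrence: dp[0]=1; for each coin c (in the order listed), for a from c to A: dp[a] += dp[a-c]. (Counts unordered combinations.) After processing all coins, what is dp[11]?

7

after  coin     0     1     2     3     4     5     6     7     8     9    10    11    12    13    14    15
          1     1     1     1     1     1     1     1     1     1     1     1     1     1     1     1     1
          4     1     1     1     1     2     2     2     2     3     3     3     3     4     4     4     4
          6     1     1     1     1     2     2     3     3     4     4     5     5     7     7     8     8
          7     1     1     1     1     2     2     3     4     5     5     6     7     9    10    12    13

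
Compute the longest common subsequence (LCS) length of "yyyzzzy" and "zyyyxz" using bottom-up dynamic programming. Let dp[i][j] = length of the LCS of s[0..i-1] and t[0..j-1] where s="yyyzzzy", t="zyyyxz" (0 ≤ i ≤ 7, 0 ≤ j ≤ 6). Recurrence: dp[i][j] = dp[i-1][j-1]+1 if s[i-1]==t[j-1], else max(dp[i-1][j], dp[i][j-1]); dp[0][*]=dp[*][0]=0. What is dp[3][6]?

3

   ''  z  y  y  y  x  z
''  0  0  0  0  0  0  0
 y  0  0  1  1  1  1  1
 y  0  0  1  2  2  2  2
 y  0  0  1  2  3  3  3
 z  0  1  1  2  3  3  4
 z  0  1  1  2  3  3  4
 z  0  1  1  2  3  3  4
 y  0  1  2  2  3  3  4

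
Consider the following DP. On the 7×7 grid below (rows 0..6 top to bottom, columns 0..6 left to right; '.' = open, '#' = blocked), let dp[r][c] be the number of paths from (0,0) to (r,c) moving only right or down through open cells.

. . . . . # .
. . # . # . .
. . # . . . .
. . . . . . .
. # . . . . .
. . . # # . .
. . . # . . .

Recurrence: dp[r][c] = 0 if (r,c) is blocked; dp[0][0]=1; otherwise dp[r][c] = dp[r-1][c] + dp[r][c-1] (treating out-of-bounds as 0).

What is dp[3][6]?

r\c   0   1   2   3   4   5   6
  0   1   1   1   1   1   0   0
  1   1   2   0   1   0   0   0
  2   1   3   0   1   1   1   1
  3   1   4   4   5   6   7   8
  4   1   0   4   9  15  22  30
  5   1   1   5   0   0  22  52
  6   1   2   7   0   0  22  74

8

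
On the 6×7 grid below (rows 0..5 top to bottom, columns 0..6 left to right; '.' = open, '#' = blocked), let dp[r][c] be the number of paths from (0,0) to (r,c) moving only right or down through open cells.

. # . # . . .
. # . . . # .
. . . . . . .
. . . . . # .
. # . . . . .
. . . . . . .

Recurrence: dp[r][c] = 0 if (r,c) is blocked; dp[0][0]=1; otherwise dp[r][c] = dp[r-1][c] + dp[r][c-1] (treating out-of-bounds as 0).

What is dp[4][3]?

7

r\c   0   1   2   3   4   5   6
  0   1   0   0   0   0   0   0
  1   1   0   0   0   0   0   0
  2   1   1   1   1   1   1   1
  3   1   2   3   4   5   0   1
  4   1   0   3   7  12  12  13
  5   1   1   4  11  23  35  48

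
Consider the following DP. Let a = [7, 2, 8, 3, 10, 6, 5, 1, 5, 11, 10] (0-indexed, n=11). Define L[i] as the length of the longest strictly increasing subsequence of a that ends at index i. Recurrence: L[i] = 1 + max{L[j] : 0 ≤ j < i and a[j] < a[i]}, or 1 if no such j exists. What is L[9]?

   i    0    1    2    3    4    5    6    7    8    9   10
a[i]    7    2    8    3   10    6    5    1    5   11   10
L[i]    1    1    2    2    3    3    3    1    3    4    4

4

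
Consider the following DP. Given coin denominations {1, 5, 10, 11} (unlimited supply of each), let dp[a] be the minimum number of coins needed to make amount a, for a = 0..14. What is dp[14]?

 a  0  1  2  3  4  5  6  7  8  9 10 11 12 13 14
dp  0  1  2  3  4  1  2  3  4  5  1  1  2  3  4

4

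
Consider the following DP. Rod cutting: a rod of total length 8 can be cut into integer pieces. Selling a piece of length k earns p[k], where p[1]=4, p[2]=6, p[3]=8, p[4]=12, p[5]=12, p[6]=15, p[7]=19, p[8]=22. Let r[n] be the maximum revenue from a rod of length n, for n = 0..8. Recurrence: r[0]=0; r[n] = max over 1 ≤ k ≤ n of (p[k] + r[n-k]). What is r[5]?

20

   n    0    1    2    3    4    5    6    7    8
r[n]    0    4    8   12   16   20   24   28   32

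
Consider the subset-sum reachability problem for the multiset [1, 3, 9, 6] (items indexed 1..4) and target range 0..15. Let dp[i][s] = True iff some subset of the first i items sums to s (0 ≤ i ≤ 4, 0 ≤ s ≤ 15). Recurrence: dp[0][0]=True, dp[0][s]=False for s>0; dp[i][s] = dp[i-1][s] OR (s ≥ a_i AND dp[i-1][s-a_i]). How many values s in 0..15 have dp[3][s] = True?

i\s   0   1   2   3   4   5   6   7   8   9  10  11  12  13  14  15
  0   T   F   F   F   F   F   F   F   F   F   F   F   F   F   F   F
  1   T   T   F   F   F   F   F   F   F   F   F   F   F   F   F   F
  2   T   T   F   T   T   F   F   F   F   F   F   F   F   F   F   F
  3   T   T   F   T   T   F   F   F   F   T   T   F   T   T   F   F
  4   T   T   F   T   T   F   T   T   F   T   T   F   T   T   F   T

8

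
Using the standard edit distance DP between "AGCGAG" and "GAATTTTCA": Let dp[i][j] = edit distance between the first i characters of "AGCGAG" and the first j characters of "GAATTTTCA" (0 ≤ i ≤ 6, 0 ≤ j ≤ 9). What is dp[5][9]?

7

   ''  G  A  A  T  T  T  T  C  A
''  0  1  2  3  4  5  6  7  8  9
 A  1  1  1  2  3  4  5  6  7  8
 G  2  1  2  2  3  4  5  6  7  8
 C  3  2  2  3  3  4  5  6  6  7
 G  4  3  3  3  4  4  5  6  7  7
 A  5  4  3  3  4  5  5  6  7  7
 G  6  5  4  4  4  5  6  6  7  8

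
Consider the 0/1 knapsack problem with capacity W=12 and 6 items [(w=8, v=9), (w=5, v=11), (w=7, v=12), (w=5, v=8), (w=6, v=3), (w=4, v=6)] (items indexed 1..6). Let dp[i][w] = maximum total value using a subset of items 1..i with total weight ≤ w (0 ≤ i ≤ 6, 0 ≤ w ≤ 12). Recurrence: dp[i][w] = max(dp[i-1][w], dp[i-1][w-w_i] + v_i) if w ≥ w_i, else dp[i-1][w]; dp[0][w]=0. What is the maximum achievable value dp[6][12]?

i\w   0   1   2   3   4   5   6   7   8   9  10  11  12
  0   0   0   0   0   0   0   0   0   0   0   0   0   0
  1   0   0   0   0   0   0   0   0   9   9   9   9   9
  2   0   0   0   0   0  11  11  11  11  11  11  11  11
  3   0   0   0   0   0  11  11  12  12  12  12  12  23
  4   0   0   0   0   0  11  11  12  12  12  19  19  23
  5   0   0   0   0   0  11  11  12  12  12  19  19  23
  6   0   0   0   0   6  11  11  12  12  17  19  19  23

23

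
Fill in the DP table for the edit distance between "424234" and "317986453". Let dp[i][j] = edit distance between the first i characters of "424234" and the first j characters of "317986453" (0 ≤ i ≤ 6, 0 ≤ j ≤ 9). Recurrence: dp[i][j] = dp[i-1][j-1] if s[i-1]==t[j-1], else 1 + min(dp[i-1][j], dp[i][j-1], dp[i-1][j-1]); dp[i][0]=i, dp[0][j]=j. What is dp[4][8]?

7

   ''  3  1  7  9  8  6  4  5  3
''  0  1  2  3  4  5  6  7  8  9
 4  1  1  2  3  4  5  6  6  7  8
 2  2  2  2  3  4  5  6  7  7  8
 4  3  3  3  3  4  5  6  6  7  8
 2  4  4  4  4  4  5  6  7  7  8
 3  5  4  5  5  5  5  6  7  8  7
 4  6  5  5  6  6  6  6  6  7  8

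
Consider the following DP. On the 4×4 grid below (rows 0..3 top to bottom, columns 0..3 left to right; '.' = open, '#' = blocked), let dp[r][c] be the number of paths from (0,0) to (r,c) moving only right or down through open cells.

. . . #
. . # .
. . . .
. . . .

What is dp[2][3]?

3

r\c   0   1   2   3
  0   1   1   1   0
  1   1   2   0   0
  2   1   3   3   3
  3   1   4   7  10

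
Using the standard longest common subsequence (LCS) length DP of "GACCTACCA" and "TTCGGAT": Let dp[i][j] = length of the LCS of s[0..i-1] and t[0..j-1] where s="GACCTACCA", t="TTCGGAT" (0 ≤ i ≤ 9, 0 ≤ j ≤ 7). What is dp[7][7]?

3

   ''  T  T  C  G  G  A  T
''  0  0  0  0  0  0  0  0
 G  0  0  0  0  1  1  1  1
 A  0  0  0  0  1  1  2  2
 C  0  0  0  1  1  1  2  2
 C  0  0  0  1  1  1  2  2
 T  0  1  1  1  1  1  2  3
 A  0  1  1  1  1  1  2  3
 C  0  1  1  2  2  2  2  3
 C  0  1  1  2  2  2  2  3
 A  0  1  1  2  2  2  3  3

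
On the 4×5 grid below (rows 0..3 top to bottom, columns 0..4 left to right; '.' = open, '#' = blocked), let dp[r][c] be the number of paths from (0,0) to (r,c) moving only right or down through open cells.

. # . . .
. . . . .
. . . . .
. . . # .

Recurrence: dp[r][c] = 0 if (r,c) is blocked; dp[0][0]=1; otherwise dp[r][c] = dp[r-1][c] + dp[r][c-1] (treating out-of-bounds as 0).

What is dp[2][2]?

r\c   0   1   2   3   4
  0   1   0   0   0   0
  1   1   1   1   1   1
  2   1   2   3   4   5
  3   1   3   6   0   5

3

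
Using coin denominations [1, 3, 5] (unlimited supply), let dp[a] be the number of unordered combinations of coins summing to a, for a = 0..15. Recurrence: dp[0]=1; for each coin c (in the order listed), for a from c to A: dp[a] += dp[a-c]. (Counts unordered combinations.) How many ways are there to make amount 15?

13

after  coin     0     1     2     3     4     5     6     7     8     9    10    11    12    13    14    15
          1     1     1     1     1     1     1     1     1     1     1     1     1     1     1     1     1
          3     1     1     1     2     2     2     3     3     3     4     4     4     5     5     5     6
          5     1     1     1     2     2     3     4     4     5     6     7     8     9    10    11    13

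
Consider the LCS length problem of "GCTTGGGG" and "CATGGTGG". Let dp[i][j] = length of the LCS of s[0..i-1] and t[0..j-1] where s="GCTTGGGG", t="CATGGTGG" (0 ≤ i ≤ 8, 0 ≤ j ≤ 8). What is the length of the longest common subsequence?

6

   ''  C  A  T  G  G  T  G  G
''  0  0  0  0  0  0  0  0  0
 G  0  0  0  0  1  1  1  1  1
 C  0  1  1  1  1  1  1  1  1
 T  0  1  1  2  2  2  2  2  2
 T  0  1  1  2  2  2  3  3  3
 G  0  1  1  2  3  3  3  4  4
 G  0  1  1  2  3  4  4  4  5
 G  0  1  1  2  3  4  4  5  5
 G  0  1  1  2  3  4  4  5  6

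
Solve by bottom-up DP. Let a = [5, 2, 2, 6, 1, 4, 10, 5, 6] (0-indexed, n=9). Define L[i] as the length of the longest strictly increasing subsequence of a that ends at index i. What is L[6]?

   i    0    1    2    3    4    5    6    7    8
a[i]    5    2    2    6    1    4   10    5    6
L[i]    1    1    1    2    1    2    3    3    4

3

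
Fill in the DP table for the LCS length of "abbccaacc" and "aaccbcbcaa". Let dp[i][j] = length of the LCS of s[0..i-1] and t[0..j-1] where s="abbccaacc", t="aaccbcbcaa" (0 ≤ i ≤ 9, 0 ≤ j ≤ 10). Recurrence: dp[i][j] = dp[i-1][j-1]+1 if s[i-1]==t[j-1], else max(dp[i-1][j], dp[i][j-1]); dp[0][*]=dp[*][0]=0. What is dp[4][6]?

   ''  a  a  c  c  b  c  b  c  a  a
''  0  0  0  0  0  0  0  0  0  0  0
 a  0  1  1  1  1  1  1  1  1  1  1
 b  0  1  1  1  1  2  2  2  2  2  2
 b  0  1  1  1  1  2  2  3  3  3  3
 c  0  1  1  2  2  2  3  3  4  4  4
 c  0  1  1  2  3  3  3  3  4  4  4
 a  0  1  2  2  3  3  3  3  4  5  5
 a  0  1  2  2  3  3  3  3  4  5  6
 c  0  1  2  3  3  3  4  4  4  5  6
 c  0  1  2  3  4  4  4  4  5  5  6

3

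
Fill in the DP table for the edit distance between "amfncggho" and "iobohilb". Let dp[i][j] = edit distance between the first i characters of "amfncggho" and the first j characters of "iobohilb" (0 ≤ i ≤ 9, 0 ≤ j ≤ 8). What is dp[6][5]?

6

   ''  i  o  b  o  h  i  l  b
''  0  1  2  3  4  5  6  7  8
 a  1  1  2  3  4  5  6  7  8
 m  2  2  2  3  4  5  6  7  8
 f  3  3  3  3  4  5  6  7  8
 n  4  4  4  4  4  5  6  7  8
 c  5  5  5  5  5  5  6  7  8
 g  6  6  6  6  6  6  6  7  8
 g  7  7  7  7  7  7  7  7  8
 h  8  8  8  8  8  7  8  8  8
 o  9  9  8  9  8  8  8  9  9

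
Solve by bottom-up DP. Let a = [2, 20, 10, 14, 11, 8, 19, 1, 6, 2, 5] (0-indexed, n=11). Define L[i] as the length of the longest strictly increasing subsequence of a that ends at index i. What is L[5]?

2

   i    0    1    2    3    4    5    6    7    8    9   10
a[i]    2   20   10   14   11    8   19    1    6    2    5
L[i]    1    2    2    3    3    2    4    1    2    2    3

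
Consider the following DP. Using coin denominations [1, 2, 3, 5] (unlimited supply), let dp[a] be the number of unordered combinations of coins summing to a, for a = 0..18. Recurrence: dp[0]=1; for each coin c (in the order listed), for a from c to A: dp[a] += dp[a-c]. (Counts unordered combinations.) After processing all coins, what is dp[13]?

34

after  coin     0     1     2     3     4     5     6     7     8     9    10    11    12    13    14    15    16    17    18
          1     1     1     1     1     1     1     1     1     1     1     1     1     1     1     1     1     1     1     1
          2     1     1     2     2     3     3     4     4     5     5     6     6     7     7     8     8     9     9    10
          3     1     1     2     3     4     5     7     8    10    12    14    16    19    21    24    27    30    33    37
          5     1     1     2     3     4     6     8    10    13    16    20    24    29    34    40    47    54    62    71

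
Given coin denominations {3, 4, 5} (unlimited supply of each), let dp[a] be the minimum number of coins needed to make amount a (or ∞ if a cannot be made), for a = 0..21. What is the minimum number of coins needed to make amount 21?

 a  0  1  2  3  4  5  6  7  8  9 10 11 12 13 14 15 16 17 18 19 20 21
dp  0  -  -  1  1  1  2  2  2  2  2  3  3  3  3  3  4  4  4  4  4  5
(- denotes ∞ / unreachable)

5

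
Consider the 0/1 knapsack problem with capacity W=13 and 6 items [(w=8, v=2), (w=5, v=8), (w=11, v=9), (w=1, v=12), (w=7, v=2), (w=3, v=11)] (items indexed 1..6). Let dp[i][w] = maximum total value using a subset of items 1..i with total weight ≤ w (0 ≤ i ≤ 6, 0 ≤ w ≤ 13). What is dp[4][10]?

i\w   0   1   2   3   4   5   6   7   8   9  10  11  12  13
  0   0   0   0   0   0   0   0   0   0   0   0   0   0   0
  1   0   0   0   0   0   0   0   0   2   2   2   2   2   2
  2   0   0   0   0   0   8   8   8   8   8   8   8   8  10
  3   0   0   0   0   0   8   8   8   8   8   8   9   9  10
  4   0  12  12  12  12  12  20  20  20  20  20  20  21  21
  5   0  12  12  12  12  12  20  20  20  20  20  20  21  22
  6   0  12  12  12  23  23  23  23  23  31  31  31  31  31

20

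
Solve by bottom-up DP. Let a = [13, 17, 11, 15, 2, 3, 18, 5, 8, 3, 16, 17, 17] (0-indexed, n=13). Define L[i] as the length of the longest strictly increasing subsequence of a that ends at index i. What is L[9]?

2

   i    0    1    2    3    4    5    6    7    8    9   10   11   12
a[i]   13   17   11   15    2    3   18    5    8    3   16   17   17
L[i]    1    2    1    2    1    2    3    3    4    2    5    6    6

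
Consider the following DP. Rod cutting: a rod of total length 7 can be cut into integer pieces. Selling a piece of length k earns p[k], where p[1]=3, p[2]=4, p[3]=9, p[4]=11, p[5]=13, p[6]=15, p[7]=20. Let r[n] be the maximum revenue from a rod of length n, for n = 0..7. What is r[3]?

9

   n    0    1    2    3    4    5    6    7
r[n]    0    3    6    9   12   15   18   21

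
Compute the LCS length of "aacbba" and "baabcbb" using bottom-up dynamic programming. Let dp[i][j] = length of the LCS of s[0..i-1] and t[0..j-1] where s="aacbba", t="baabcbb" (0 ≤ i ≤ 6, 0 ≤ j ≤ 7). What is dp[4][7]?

   ''  b  a  a  b  c  b  b
''  0  0  0  0  0  0  0  0
 a  0  0  1  1  1  1  1  1
 a  0  0  1  2  2  2  2  2
 c  0  0  1  2  2  3  3  3
 b  0  1  1  2  3  3  4  4
 b  0  1  1  2  3  3  4  5
 a  0  1  2  2  3  3  4  5

4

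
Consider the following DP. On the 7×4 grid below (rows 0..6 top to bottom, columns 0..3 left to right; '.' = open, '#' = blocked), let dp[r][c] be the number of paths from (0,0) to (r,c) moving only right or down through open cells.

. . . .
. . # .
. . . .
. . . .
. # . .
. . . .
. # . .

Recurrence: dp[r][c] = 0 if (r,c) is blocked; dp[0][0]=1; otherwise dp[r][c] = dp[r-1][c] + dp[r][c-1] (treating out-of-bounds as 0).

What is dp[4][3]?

18

r\c   0   1   2   3
  0   1   1   1   1
  1   1   2   0   1
  2   1   3   3   4
  3   1   4   7  11
  4   1   0   7  18
  5   1   1   8  26
  6   1   0   8  34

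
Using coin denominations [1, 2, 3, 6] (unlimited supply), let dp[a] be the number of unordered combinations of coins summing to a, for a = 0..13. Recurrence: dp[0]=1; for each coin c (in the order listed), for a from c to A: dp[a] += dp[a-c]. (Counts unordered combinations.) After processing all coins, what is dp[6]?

8

after  coin     0     1     2     3     4     5     6     7     8     9    10    11    12    13
          1     1     1     1     1     1     1     1     1     1     1     1     1     1     1
          2     1     1     2     2     3     3     4     4     5     5     6     6     7     7
          3     1     1     2     3     4     5     7     8    10    12    14    16    19    21
          6     1     1     2     3     4     5     8     9    12    15    18    21    27    30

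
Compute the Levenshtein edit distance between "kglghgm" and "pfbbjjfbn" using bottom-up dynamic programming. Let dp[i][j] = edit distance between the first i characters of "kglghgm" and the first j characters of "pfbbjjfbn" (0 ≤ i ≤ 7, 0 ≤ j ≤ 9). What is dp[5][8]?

   ''  p  f  b  b  j  j  f  b  n
''  0  1  2  3  4  5  6  7  8  9
 k  1  1  2  3  4  5  6  7  8  9
 g  2  2  2  3  4  5  6  7  8  9
 l  3  3  3  3  4  5  6  7  8  9
 g  4  4  4  4  4  5  6  7  8  9
 h  5  5  5  5  5  5  6  7  8  9
 g  6  6  6  6  6  6  6  7  8  9
 m  7  7  7  7  7  7  7  7  8  9

8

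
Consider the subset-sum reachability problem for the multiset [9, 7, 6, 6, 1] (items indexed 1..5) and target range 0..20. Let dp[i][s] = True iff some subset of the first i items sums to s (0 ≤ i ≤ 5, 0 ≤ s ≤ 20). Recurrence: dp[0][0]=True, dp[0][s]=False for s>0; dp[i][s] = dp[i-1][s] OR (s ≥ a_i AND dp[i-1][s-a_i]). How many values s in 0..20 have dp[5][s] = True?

15

i\s   0   1   2   3   4   5   6   7   8   9  10  11  12  13  14  15  16  17  18  19  20
  0   T   F   F   F   F   F   F   F   F   F   F   F   F   F   F   F   F   F   F   F   F
  1   T   F   F   F   F   F   F   F   F   T   F   F   F   F   F   F   F   F   F   F   F
  2   T   F   F   F   F   F   F   T   F   T   F   F   F   F   F   F   T   F   F   F   F
  3   T   F   F   F   F   F   T   T   F   T   F   F   F   T   F   T   T   F   F   F   F
  4   T   F   F   F   F   F   T   T   F   T   F   F   T   T   F   T   T   F   F   T   F
  5   T   T   F   F   F   F   T   T   T   T   T   F   T   T   T   T   T   T   F   T   T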